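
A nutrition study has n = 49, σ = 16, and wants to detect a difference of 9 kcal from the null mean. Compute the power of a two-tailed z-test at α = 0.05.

SE = σ/√n = 16/√49 = 2.286. Non-centrality λ = d/SE = 9/2.286 = 3.938. Power ≈ Φ(λ - z_{α/2}) = Φ(3.938 - 1.96) = Φ(1.978) = 0.976.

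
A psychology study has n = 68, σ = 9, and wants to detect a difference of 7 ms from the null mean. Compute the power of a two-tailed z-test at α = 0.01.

SE = σ/√n = 9/√68 = 1.091. Non-centrality λ = d/SE = 7/1.091 = 6.414. Power ≈ Φ(λ - z_{α/2}) = Φ(6.414 - 2.576) = Φ(3.838) = 1.0.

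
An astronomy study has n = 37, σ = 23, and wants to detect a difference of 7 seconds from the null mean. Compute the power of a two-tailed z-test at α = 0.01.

SE = σ/√n = 23/√37 = 3.781. Non-centrality λ = d/SE = 7/3.781 = 1.851. Power ≈ Φ(λ - z_{α/2}) = Φ(1.851 - 2.576) = Φ(-0.725) = 0.234.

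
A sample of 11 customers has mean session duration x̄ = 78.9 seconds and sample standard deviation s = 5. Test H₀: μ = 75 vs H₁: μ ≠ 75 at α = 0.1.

t = (x̄ - μ₀)/(s/√n) = (78.9 - 75)/(5/√11) = 2.587. df = 10, critical t = ±1.812. Reject H₀.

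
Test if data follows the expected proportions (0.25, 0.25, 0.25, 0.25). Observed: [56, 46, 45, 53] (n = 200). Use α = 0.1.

Expected: [50.0, 50.0, 50.0, 50.0]. χ² = 1.72. df = 3, critical = 6.251. Fail to reject H₀.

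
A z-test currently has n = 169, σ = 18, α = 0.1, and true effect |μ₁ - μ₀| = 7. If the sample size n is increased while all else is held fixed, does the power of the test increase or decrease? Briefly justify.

Power increases: a larger n shrinks the standard error σ/√n, moving the sampling distribution under H₁ further from the critical value.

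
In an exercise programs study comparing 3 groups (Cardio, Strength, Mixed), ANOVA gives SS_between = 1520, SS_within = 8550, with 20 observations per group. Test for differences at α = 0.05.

df_between = 2, df_within = 57. F = MS_between/MS_within = 760.0/150.0 = 5.067. F_crit ≈ 3.159. Reject H₀. At least one mean differs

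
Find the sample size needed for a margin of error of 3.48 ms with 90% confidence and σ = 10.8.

n = (z*σ/E)² = (1.645×10.8/3.48)² = 26.1 → n = 27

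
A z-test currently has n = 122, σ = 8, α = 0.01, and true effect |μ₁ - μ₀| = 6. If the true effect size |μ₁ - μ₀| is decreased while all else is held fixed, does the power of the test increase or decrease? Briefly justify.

Power decreases: a smaller true effect decreases the non-centrality λ = |μ₁ - μ₀|/(σ/√n).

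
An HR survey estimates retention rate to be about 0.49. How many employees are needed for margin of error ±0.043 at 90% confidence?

n = z²p(1-p)/E² = 1.645²×0.49×0.51/0.043² = 365.7 → n = 366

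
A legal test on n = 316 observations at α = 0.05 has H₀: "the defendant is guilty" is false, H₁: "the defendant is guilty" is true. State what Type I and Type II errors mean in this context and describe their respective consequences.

Type I (false positive): concluding that the defendant is guilty when it is not — convicting an innocent person. Type II (false negative): failing to conclude that the defendant is guilty when it is — acquitting a guilty person. Which is costlier depends on domain priorities and is a judgement call rather than a statistical fact.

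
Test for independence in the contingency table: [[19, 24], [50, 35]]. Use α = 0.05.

χ² = 2.462. df = 1, critical = 3.841. Fail to reject H₀. No evidence of dependence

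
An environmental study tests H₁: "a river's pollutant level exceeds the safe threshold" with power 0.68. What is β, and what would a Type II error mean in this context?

β = 1 - power = 1 - 0.68 = 0.32. A Type II error is failing to reject H₀ when H₀ is false (false negative) — here, failing to conclude that a river's pollutant level exceeds the safe threshold when in fact it is true. Consequence: allowing unsafe pollution to continue.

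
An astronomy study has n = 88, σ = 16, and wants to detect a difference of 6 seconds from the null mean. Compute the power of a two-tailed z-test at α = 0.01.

SE = σ/√n = 16/√88 = 1.706. Non-centrality λ = d/SE = 6/1.706 = 3.518. Power ≈ Φ(λ - z_{α/2}) = Φ(3.518 - 2.576) = Φ(0.942) = 0.827.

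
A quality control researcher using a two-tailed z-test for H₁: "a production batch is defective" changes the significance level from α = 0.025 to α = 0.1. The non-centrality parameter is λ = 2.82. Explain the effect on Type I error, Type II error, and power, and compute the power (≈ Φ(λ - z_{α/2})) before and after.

Increasing α from 0.025 to 0.1:
• Type I error rate increases (α is the Type I rate by definition).
• Critical value moves from z_{α/2} = 2.241 to 1.645, so power = Φ(λ - z_{α/2}) goes from Φ(2.82 - 2.241) = 0.719 to Φ(2.82 - 1.645) = 0.88.
• Type II error rate β = 1 - power therefore decreases (0.281 → 0.12).
Appropriate when false negatives are costly — here, shipping a defective batch — faulty products reach customers.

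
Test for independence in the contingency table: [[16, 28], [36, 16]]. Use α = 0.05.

χ² = 10.37. df = 1, critical = 3.841. Reject H₀. Variables are dependent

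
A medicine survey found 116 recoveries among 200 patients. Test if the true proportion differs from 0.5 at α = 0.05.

p̂ = 0.58, p₀ = 0.5. z = (p̂ - p₀)/√(p₀(1-p₀)/n) = 2.263. Critical: ±1.96. Reject H₀.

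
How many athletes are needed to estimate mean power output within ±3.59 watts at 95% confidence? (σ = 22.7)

n = (z*σ/E)² = (1.96×22.7/3.59)² = 153.6 → n = 154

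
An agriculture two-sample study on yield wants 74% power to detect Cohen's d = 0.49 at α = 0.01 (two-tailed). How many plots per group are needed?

z_{α/2} = 2.576, z_β = Φ⁻¹(0.74) = 0.643. For small effect (d = 0.49): n per group = 2(z_{α/2} + z_β)²/d² = 2(2.576 + 0.643)²/0.49² = 86.3 → 87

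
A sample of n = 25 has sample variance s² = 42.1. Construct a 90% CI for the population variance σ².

df = 24. χ²_{0.05} = 36.415, χ²_{0.95} = 13.848. CI for σ² = ((n-1)s²/χ²_{α/2}, (n-1)s²/χ²_{1-α/2}) = (24·42.1/36.415, 24·42.1/13.848) = (27.75, 72.96)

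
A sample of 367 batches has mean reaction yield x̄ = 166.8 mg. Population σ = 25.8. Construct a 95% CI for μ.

CI = x̄ ± z*(σ/√n) = 166.8 ± 1.96(25.8/√367) = 166.8 ± 2.64 = (164.16, 169.44)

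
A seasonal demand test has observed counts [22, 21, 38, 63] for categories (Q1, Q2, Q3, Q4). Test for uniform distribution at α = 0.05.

Expected = 36 each. χ² = Σ(O-E)²/E = 32.056. df = 3, critical value = 7.815. Reject H₀.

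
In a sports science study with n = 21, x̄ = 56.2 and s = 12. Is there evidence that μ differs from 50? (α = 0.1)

t = (x̄ - μ₀)/(s/√n) = (56.2 - 50)/(12/√21) = 2.368. df = 20, critical t = ±1.725. Reject H₀.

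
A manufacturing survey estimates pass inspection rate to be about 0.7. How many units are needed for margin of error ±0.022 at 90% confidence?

n = z²p(1-p)/E² = 1.645²×0.7×0.3/0.022² = 1174.1 → n = 1175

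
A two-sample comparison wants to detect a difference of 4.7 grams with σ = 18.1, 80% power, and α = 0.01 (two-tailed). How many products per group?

n per group = 2(z_α/2 + z_β)²σ²/d² = 2×(2.576 + 0.84)²×18.1²/4.7² = 346.1 → n = 347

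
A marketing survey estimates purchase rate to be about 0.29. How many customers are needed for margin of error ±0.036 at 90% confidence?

n = z²p(1-p)/E² = 1.645²×0.29×0.71/0.036² = 429.9 → n = 430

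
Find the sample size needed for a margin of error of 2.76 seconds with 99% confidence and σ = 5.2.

n = (z*σ/E)² = (2.576×5.2/2.76)² = 23.6 → n = 24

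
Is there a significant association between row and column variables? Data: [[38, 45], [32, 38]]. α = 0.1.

χ² = 0.0. df = 1, critical = 2.706. Fail to reject H₀. No evidence of dependence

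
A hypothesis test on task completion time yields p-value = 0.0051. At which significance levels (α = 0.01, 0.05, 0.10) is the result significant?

p = 0.0051. Significant at: α = 0.01, 0.05, 0.1.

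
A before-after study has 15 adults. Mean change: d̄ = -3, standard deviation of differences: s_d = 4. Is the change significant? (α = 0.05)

t = d̄/(s_d/√n) = -3/(4/√15) = -2.905. df = 14, critical t = ±2.145. Reject H₀.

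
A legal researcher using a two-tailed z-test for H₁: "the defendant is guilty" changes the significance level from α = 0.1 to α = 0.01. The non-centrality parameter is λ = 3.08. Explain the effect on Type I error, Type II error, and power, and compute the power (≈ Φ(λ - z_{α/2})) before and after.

Decreasing α from 0.1 to 0.01:
• Type I error rate decreases (α is the Type I rate by definition).
• Critical value moves from z_{α/2} = 1.645 to 2.576, so power = Φ(λ - z_{α/2}) goes from Φ(3.08 - 1.645) = 0.924 to Φ(3.08 - 2.576) = 0.693.
• Type II error rate β = 1 - power therefore increases (0.076 → 0.307).
Appropriate when false positives are costly — here, convicting an innocent person.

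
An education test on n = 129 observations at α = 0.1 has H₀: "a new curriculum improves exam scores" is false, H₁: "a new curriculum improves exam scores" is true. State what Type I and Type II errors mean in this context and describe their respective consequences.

Type I (false positive): concluding that a new curriculum improves exam scores when it is not — adopting a curriculum that gives no real benefit — disruption for nothing. Type II (false negative): failing to conclude that a new curriculum improves exam scores when it is — keeping the old curriculum when the new one would have helped students. Which is costlier depends on domain priorities and is a judgement call rather than a statistical fact.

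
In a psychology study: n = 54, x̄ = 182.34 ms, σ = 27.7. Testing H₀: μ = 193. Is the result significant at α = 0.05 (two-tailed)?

z = (182.34 - 193)/(27.7/√54) = -2.828. Since |z| > 1.96, significant at α = 0.05.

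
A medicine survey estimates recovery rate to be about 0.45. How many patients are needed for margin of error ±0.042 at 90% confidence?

n = z²p(1-p)/E² = 1.645²×0.45×0.55/0.042² = 379.7 → n = 380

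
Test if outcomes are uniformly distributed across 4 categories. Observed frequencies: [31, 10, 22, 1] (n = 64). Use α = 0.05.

Expected = 16 each. χ² = Σ(O-E)²/E = 32.625. df = 3, critical value = 7.815. Reject H₀.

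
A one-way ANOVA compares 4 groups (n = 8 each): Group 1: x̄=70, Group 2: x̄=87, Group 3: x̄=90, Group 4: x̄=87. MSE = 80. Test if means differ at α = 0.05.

Grand mean = 83.5. SS_between = 1992.0, MS_between = 664.0. F = 8.3, F_crit ≈ 2.947. Reject H₀.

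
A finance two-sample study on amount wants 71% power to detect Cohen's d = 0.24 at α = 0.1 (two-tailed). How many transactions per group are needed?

z_{α/2} = 1.645, z_β = Φ⁻¹(0.71) = 0.553. For small effect (d = 0.24): n per group = 2(z_{α/2} + z_β)²/d² = 2(1.645 + 0.553)²/0.24² = 167.8 → 168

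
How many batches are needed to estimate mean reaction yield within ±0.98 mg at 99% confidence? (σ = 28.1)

n = (z*σ/E)² = (2.576×28.1/0.98)² = 5455.7 → n = 5456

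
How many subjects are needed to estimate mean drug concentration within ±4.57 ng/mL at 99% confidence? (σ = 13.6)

n = (z*σ/E)² = (2.576×13.6/4.57)² = 58.8 → n = 59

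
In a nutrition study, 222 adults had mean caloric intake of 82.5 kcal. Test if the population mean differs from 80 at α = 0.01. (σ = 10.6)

z = (x̄ - μ₀)/(σ/√n) = (82.5 - 80)/(10.6/√222) = 3.514. Critical value: ±2.576. Since |3.514| > 2.576, Reject H₀.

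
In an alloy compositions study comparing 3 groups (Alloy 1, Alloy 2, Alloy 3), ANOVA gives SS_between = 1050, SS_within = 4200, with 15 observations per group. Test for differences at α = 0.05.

df_between = 2, df_within = 42. F = MS_between/MS_within = 525.0/100.0 = 5.25. F_crit ≈ 3.22. Reject H₀. At least one mean differs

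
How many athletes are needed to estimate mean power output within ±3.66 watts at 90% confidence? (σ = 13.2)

n = (z*σ/E)² = (1.645×13.2/3.66)² = 35.2 → n = 36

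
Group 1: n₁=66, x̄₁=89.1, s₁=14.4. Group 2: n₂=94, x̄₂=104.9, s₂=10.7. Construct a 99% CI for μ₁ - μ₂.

Difference = -15.8. SE = √(14.4²/66 + 10.7²/94) = 2.088. CI = (-21.18, -10.42)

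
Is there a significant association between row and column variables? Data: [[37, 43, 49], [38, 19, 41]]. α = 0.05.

χ² = 5.891. df = 2, critical = 5.991. Fail to reject H₀. No evidence of dependence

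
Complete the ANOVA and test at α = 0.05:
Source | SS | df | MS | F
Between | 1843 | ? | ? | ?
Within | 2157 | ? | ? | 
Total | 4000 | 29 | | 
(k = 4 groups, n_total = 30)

df_between = 3, df_within = 26. MS_between = 614.33, MS_within = 82.96. F = 7.405, F_crit ≈ 2.975. Reject H₀.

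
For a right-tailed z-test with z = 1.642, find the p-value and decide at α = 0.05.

p = P(Z > 1.642) = 1 - Φ(1.642) ≈ 0.0503. Since p ≥ 0.05, fail to reject H₀ (not significant) at α = 0.05.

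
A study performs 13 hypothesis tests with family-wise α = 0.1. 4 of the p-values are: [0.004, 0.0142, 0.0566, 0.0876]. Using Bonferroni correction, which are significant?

Bonferroni α = 0.1/13 = 0.00769. Significant p-values: [0.004]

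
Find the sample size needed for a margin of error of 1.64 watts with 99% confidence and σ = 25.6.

n = (z*σ/E)² = (2.576×25.6/1.64)² = 1616.9 → n = 1617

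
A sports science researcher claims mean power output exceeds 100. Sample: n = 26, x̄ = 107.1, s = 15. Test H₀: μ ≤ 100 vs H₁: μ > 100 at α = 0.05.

t = (107.1 - 100)/(15/√26) = 2.414, df = 25. Critical t = 1.708. Reject H₀.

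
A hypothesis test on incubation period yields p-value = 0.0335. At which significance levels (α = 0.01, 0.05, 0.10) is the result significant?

p = 0.0335. Significant at: α = 0.05, 0.1.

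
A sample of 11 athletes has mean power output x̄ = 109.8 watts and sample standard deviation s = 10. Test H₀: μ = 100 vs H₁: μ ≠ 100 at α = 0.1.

t = (x̄ - μ₀)/(s/√n) = (109.8 - 100)/(10/√11) = 3.25. df = 10, critical t = ±1.812. Reject H₀.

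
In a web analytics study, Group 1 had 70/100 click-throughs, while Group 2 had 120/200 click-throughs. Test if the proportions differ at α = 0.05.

p̂₁ = 0.7, p̂₂ = 0.6, pooled p̂ = 0.633. z = 1.694. Critical: ±1.96. Fail to reject H₀.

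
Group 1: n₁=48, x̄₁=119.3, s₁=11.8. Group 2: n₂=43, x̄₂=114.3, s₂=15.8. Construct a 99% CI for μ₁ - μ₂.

Difference = 5.0. SE = √(11.8²/48 + 15.8²/43) = 2.951. CI = (-2.6, 12.6)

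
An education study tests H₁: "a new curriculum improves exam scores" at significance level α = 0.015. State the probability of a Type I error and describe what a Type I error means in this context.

P(Type I error) = α = 0.015. A Type I error is rejecting H₀ when H₀ is actually true (false positive) — here, concluding that a new curriculum improves exam scores when in fact this is not the case. Consequence: adopting a curriculum that gives no real benefit — disruption for nothing.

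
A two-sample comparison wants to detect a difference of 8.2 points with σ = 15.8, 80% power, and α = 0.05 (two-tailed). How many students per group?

n per group = 2(z_α/2 + z_β)²σ²/d² = 2×(1.96 + 0.84)²×15.8²/8.2² = 58.2 → n = 59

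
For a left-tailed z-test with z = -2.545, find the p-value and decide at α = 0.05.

p = P(Z < -2.545) = Φ(-2.545) ≈ 0.0055. Since p < 0.05, reject H₀ (significant) at α = 0.05.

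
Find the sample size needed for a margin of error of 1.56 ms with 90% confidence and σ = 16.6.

n = (z*σ/E)² = (1.645×16.6/1.56)² = 306.4 → n = 307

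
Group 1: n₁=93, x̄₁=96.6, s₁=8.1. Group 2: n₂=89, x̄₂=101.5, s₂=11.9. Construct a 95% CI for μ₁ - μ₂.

Difference = -4.9. SE = √(8.1²/93 + 11.9²/89) = 1.515. CI = (-7.87, -1.93)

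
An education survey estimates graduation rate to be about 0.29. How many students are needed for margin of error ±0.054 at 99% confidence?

n = z²p(1-p)/E² = 2.576²×0.29×0.71/0.054² = 468.6 → n = 469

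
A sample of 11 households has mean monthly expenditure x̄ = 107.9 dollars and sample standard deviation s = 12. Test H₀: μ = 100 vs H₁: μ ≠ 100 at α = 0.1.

t = (x̄ - μ₀)/(s/√n) = (107.9 - 100)/(12/√11) = 2.183. df = 10, critical t = ±1.812. Reject H₀.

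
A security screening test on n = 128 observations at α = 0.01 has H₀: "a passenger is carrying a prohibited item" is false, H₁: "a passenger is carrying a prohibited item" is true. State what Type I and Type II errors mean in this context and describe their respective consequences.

Type I (false positive): concluding that a passenger is carrying a prohibited item when it is not — detaining an innocent passenger — delay and inconvenience. Type II (false negative): failing to conclude that a passenger is carrying a prohibited item when it is — letting a prohibited item through — security breach. Which is costlier depends on domain priorities and is a judgement call rather than a statistical fact.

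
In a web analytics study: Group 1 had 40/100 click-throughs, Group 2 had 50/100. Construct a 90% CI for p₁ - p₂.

p̂₁ = 0.4, p̂₂ = 0.5. Difference = -0.1. CI = (-0.215, 0.015)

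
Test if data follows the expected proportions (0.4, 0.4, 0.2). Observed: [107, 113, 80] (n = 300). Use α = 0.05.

Expected: [120.0, 120.0, 60.0]. χ² = 8.483. df = 2, critical = 5.991. Reject H₀.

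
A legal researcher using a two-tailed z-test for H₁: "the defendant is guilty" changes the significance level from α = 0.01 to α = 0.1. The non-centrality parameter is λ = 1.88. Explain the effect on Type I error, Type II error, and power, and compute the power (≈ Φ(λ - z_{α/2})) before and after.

Increasing α from 0.01 to 0.1:
• Type I error rate increases (α is the Type I rate by definition).
• Critical value moves from z_{α/2} = 2.576 to 1.645, so power = Φ(λ - z_{α/2}) goes from Φ(1.88 - 2.576) = 0.243 to Φ(1.88 - 1.645) = 0.593.
• Type II error rate β = 1 - power therefore decreases (0.757 → 0.407).
Appropriate when false negatives are costly — here, acquitting a guilty person.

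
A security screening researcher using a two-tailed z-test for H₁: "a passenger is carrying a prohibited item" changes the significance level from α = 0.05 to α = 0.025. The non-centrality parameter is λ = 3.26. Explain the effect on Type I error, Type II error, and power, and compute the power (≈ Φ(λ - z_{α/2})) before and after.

Decreasing α from 0.05 to 0.025:
• Type I error rate decreases (α is the Type I rate by definition).
• Critical value moves from z_{α/2} = 1.96 to 2.241, so power = Φ(λ - z_{α/2}) goes from Φ(3.26 - 1.96) = 0.903 to Φ(3.26 - 2.241) = 0.846.
• Type II error rate β = 1 - power therefore increases (0.097 → 0.154).
Appropriate when false positives are costly — here, detaining an innocent passenger — delay and inconvenience.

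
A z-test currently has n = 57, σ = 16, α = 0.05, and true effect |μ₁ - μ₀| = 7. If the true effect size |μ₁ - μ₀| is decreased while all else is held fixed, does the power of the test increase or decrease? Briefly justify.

Power decreases: a smaller true effect decreases the non-centrality λ = |μ₁ - μ₀|/(σ/√n).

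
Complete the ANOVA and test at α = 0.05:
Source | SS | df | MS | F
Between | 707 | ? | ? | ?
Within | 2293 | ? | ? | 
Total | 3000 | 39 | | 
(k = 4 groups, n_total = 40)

df_between = 3, df_within = 36. MS_between = 235.67, MS_within = 63.69. F = 3.7, F_crit ≈ 2.866. Reject H₀.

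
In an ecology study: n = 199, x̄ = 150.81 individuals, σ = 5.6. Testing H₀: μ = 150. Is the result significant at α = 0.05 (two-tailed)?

z = (150.81 - 150)/(5.6/√199) = 2.04. Since |z| > 1.96, significant at α = 0.05.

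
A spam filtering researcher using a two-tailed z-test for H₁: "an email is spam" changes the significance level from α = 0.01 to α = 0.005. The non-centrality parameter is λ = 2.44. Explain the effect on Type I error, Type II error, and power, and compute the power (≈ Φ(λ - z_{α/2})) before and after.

Decreasing α from 0.01 to 0.005:
• Type I error rate decreases (α is the Type I rate by definition).
• Critical value moves from z_{α/2} = 2.576 to 2.807, so power = Φ(λ - z_{α/2}) goes from Φ(2.44 - 2.576) = 0.446 to Φ(2.44 - 2.807) = 0.357.
• Type II error rate β = 1 - power therefore increases (0.554 → 0.643).
Appropriate when false positives are costly — here, a legitimate email is sent to the spam folder and the user misses it.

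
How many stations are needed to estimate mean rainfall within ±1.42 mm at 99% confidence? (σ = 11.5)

n = (z*σ/E)² = (2.576×11.5/1.42)² = 435.2 → n = 436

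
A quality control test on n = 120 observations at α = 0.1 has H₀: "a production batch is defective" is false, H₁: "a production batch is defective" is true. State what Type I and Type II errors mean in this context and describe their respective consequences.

Type I (false positive): concluding that a production batch is defective when it is not — scrapping a good batch — wasted material and cost for no reason. Type II (false negative): failing to conclude that a production batch is defective when it is — shipping a defective batch — faulty products reach customers. Which is costlier depends on domain priorities and is a judgement call rather than a statistical fact.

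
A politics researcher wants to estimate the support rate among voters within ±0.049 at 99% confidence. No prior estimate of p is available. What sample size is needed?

Conservative approach: use p = 0.5 (maximizes p(1-p) = 0.25). n = z²(0.25)/E² = 2.576²×0.25/0.049² = 690.9 → n = 691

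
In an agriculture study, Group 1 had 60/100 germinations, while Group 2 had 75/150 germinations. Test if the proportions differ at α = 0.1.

p̂₁ = 0.6, p̂₂ = 0.5, pooled p̂ = 0.54. z = 1.554. Critical: ±1.645. Fail to reject H₀.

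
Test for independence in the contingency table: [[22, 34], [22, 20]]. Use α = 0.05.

χ² = 1.664. df = 1, critical = 3.841. Fail to reject H₀. No evidence of dependence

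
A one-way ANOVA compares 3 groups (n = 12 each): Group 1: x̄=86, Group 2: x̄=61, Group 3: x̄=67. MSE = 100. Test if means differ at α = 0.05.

Grand mean = 71.33. SS_between = 4088.0, MS_between = 2044.0. F = 20.44, F_crit ≈ 3.285. Reject H₀.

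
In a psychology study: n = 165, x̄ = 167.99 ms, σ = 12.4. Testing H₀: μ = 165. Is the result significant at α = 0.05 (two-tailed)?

z = (167.99 - 165)/(12.4/√165) = 3.097. Since |z| > 1.96, significant at α = 0.05.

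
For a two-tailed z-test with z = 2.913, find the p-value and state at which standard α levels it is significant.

p = 2·P(Z > |2.913|) = 2·(1 - Φ(2.913)) ≈ 0.0036. Significant at α = 0.1; Significant at α = 0.05; Significant at α = 0.01.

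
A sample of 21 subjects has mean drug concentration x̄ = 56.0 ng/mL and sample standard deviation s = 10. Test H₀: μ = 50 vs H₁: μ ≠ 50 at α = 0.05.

t = (x̄ - μ₀)/(s/√n) = (56.0 - 50)/(10/√21) = 2.75. df = 20, critical t = ±2.086. Reject H₀.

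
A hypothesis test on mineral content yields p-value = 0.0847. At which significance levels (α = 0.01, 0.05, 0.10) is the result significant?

p = 0.0847. Significant at: α = 0.1.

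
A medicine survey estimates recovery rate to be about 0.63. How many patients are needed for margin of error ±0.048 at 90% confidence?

n = z²p(1-p)/E² = 1.645²×0.63×0.37/0.048² = 273.8 → n = 274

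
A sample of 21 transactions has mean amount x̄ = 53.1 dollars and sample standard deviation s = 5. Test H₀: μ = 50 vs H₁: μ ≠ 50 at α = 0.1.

t = (x̄ - μ₀)/(s/√n) = (53.1 - 50)/(5/√21) = 2.841. df = 20, critical t = ±1.725. Reject H₀.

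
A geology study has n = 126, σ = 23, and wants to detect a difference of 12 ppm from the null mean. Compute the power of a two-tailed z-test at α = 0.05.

SE = σ/√n = 23/√126 = 2.049. Non-centrality λ = d/SE = 12/2.049 = 5.857. Power ≈ Φ(λ - z_{α/2}) = Φ(5.857 - 1.96) = Φ(3.897) = 1.0.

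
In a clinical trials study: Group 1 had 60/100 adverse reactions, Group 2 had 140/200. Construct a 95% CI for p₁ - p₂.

p̂₁ = 0.6, p̂₂ = 0.7. Difference = -0.1. CI = (-0.215, 0.015)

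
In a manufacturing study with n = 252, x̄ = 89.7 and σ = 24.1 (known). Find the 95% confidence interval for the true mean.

CI = x̄ ± z*(σ/√n) = 89.7 ± 1.96(24.1/√252) = 89.7 ± 2.98 = (86.72, 92.68)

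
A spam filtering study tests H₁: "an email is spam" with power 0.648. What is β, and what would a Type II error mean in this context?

β = 1 - power = 1 - 0.648 = 0.352. A Type II error is failing to reject H₀ when H₀ is false (false negative) — here, failing to conclude that an email is spam when in fact it is true. Consequence: a spam email lands in the inbox.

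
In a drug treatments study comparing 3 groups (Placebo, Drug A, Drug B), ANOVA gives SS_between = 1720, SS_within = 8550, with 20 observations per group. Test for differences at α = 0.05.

df_between = 2, df_within = 57. F = MS_between/MS_within = 860.0/150.0 = 5.733. F_crit ≈ 3.159. Reject H₀. At least one mean differs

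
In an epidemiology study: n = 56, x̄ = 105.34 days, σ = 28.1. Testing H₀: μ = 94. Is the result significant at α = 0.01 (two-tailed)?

z = (105.34 - 94)/(28.1/√56) = 3.02. Since |z| > 2.576, significant at α = 0.01.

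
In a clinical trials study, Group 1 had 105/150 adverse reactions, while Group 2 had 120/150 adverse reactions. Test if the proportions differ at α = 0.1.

p̂₁ = 0.7, p̂₂ = 0.8, pooled p̂ = 0.75. z = -2.0. Critical: ±1.645. Reject H₀.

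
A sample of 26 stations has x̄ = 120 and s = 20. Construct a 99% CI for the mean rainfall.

CI = x̄ ± t*(s/√n) = 120 ± 2.787(20/√26) = (109.07, 130.93)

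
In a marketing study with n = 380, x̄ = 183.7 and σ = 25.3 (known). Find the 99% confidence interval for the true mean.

CI = x̄ ± z*(σ/√n) = 183.7 ± 2.576(25.3/√380) = 183.7 ± 3.34 = (180.36, 187.04)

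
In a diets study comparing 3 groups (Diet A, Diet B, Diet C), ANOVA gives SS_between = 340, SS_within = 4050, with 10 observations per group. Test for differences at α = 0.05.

df_between = 2, df_within = 27. F = MS_between/MS_within = 170.0/150.0 = 1.133. F_crit ≈ 3.354. Fail to reject H₀.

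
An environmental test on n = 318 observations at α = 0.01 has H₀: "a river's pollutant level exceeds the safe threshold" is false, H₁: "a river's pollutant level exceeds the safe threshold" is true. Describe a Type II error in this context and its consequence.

Type II error: failing to reject H₀ when it is false — concluding that a river's pollutant level exceeds the safe threshold is not supported when in fact it is. Consequence: allowing unsafe pollution to continue.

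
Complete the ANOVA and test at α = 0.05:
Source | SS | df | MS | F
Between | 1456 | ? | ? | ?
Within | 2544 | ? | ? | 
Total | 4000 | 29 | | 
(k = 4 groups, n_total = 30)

df_between = 3, df_within = 26. MS_between = 485.33, MS_within = 97.85. F = 4.96, F_crit ≈ 2.975. Reject H₀.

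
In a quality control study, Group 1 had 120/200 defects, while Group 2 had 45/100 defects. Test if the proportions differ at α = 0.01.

p̂₁ = 0.6, p̂₂ = 0.45, pooled p̂ = 0.55. z = 2.462. Critical: ±2.576. Fail to reject H₀.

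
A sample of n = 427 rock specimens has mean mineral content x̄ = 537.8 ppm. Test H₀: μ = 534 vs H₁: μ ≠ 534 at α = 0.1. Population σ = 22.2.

z = (x̄ - μ₀)/(σ/√n) = (537.8 - 534)/(22.2/√427) = 3.537. Critical value: ±1.645. Since |3.537| > 1.645, Reject H₀.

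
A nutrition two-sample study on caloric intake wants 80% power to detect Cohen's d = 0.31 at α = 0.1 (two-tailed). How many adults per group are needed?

z_{α/2} = 1.645, z_β = Φ⁻¹(0.8) = 0.842. For small effect (d = 0.31): n per group = 2(z_{α/2} + z_β)²/d² = 2(1.645 + 0.842)²/0.31² = 128.7 → 129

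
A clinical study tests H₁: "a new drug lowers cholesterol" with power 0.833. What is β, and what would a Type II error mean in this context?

β = 1 - power = 1 - 0.833 = 0.167. A Type II error is failing to reject H₀ when H₀ is false (false negative) — here, failing to conclude that a new drug lowers cholesterol when in fact it is true. Consequence: shelving an effective drug — patients miss out on a treatment that would have helped.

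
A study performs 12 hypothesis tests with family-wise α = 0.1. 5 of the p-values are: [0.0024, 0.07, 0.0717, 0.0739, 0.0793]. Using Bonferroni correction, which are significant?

Bonferroni α = 0.1/12 = 0.00833. Significant p-values: [0.0024]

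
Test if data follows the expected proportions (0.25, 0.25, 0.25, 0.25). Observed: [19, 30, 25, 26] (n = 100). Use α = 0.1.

Expected: [25.0, 25.0, 25.0, 25.0]. χ² = 2.48. df = 3, critical = 6.251. Fail to reject H₀.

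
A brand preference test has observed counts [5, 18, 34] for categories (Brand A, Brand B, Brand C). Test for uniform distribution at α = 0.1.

Expected = 19 each. χ² = Σ(O-E)²/E = 22.211. df = 2, critical value = 4.605. Reject H₀.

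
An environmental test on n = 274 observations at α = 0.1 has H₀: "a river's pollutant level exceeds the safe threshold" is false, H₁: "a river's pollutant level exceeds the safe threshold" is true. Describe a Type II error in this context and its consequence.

Type II error: failing to reject H₀ when it is false — concluding that a river's pollutant level exceeds the safe threshold is not supported when in fact it is. Consequence: allowing unsafe pollution to continue.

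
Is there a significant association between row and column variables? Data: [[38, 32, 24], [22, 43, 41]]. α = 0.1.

χ² = 9.641. df = 2, critical = 4.605. Reject H₀. Variables are dependent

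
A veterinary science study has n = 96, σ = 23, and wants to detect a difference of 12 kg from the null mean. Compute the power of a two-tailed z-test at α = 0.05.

SE = σ/√n = 23/√96 = 2.347. Non-centrality λ = d/SE = 12/2.347 = 5.112. Power ≈ Φ(λ - z_{α/2}) = Φ(5.112 - 1.96) = Φ(3.152) = 0.999.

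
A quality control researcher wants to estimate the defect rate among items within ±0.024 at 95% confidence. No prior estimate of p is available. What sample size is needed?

Conservative approach: use p = 0.5 (maximizes p(1-p) = 0.25). n = z²(0.25)/E² = 1.96²×0.25/0.024² = 1667.4 → n = 1668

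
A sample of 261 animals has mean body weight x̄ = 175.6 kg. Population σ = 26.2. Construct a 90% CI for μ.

CI = x̄ ± z*(σ/√n) = 175.6 ± 1.645(26.2/√261) = 175.6 ± 2.67 = (172.93, 178.27)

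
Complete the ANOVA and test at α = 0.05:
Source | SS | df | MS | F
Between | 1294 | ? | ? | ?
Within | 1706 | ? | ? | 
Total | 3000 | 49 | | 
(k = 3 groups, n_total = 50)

df_between = 2, df_within = 47. MS_between = 647.0, MS_within = 36.3. F = 17.825, F_crit ≈ 3.195. Reject H₀.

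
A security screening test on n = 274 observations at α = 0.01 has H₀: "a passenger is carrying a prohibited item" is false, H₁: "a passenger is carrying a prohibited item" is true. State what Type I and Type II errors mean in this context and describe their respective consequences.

Type I (false positive): concluding that a passenger is carrying a prohibited item when it is not — detaining an innocent passenger — delay and inconvenience. Type II (false negative): failing to conclude that a passenger is carrying a prohibited item when it is — letting a prohibited item through — security breach. Which is costlier depends on domain priorities and is a judgement call rather than a statistical fact.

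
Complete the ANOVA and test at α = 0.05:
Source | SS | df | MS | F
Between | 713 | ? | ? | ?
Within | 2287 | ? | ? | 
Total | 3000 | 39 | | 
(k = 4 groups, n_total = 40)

df_between = 3, df_within = 36. MS_between = 237.67, MS_within = 63.53. F = 3.741, F_crit ≈ 2.866. Reject H₀.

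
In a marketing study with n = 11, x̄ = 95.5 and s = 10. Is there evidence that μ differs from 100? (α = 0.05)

t = (x̄ - μ₀)/(s/√n) = (95.5 - 100)/(10/√11) = -1.492. df = 10, critical t = ±2.228. Fail to reject H₀.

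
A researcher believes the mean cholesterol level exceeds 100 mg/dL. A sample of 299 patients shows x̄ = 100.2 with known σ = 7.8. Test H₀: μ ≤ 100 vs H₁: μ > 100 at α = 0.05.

z = 0.443. Critical value: 1.645. Fail to reject H₀.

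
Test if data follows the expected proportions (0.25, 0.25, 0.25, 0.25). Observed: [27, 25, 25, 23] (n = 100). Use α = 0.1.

Expected: [25.0, 25.0, 25.0, 25.0]. χ² = 0.32. df = 3, critical = 6.251. Fail to reject H₀.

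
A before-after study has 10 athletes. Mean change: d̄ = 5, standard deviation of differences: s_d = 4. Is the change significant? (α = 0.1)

t = d̄/(s_d/√n) = 5/(4/√10) = 3.953. df = 9, critical t = ±1.833. Reject H₀.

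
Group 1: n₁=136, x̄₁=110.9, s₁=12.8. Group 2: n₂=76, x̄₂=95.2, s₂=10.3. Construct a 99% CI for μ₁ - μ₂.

Difference = 15.7. SE = √(12.8²/136 + 10.3²/76) = 1.613. CI = (11.55, 19.85)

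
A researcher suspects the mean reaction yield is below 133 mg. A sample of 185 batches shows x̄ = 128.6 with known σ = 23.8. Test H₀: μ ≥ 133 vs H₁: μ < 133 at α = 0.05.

z = -2.515. Critical value: -1.645. Reject H₀.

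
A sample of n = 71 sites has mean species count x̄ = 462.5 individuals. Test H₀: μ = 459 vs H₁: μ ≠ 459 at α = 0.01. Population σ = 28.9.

z = (x̄ - μ₀)/(σ/√n) = (462.5 - 459)/(28.9/√71) = 1.02. Critical value: ±2.576. Since |1.02| ≤ 2.576, Fail to reject H₀.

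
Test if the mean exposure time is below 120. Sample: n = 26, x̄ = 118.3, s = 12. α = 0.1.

t = (118.3 - 120)/(12/√26) = -0.722, df = 25. Critical t = -1.316. Fail to reject H₀.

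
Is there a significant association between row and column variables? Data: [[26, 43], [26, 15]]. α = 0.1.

χ² = 6.833. df = 1, critical = 2.706. Reject H₀. Variables are dependent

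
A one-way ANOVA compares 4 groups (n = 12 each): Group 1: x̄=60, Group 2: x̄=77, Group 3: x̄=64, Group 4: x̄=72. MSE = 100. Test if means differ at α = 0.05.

Grand mean = 68.25. SS_between = 2121.0, MS_between = 707.0. F = 7.07, F_crit ≈ 2.816. Reject H₀.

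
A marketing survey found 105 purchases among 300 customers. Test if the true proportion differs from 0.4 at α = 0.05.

p̂ = 0.35, p₀ = 0.4. z = (p̂ - p₀)/√(p₀(1-p₀)/n) = -1.768. Critical: ±1.96. Fail to reject H₀.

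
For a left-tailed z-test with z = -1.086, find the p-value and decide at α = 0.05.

p = P(Z < -1.086) = Φ(-1.086) ≈ 0.1387. Since p ≥ 0.05, fail to reject H₀ (not significant) at α = 0.05.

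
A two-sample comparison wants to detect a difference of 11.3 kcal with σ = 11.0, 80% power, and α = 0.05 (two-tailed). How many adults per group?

n per group = 2(z_α/2 + z_β)²σ²/d² = 2×(1.96 + 0.84)²×11.0²/11.3² = 14.9 → n = 15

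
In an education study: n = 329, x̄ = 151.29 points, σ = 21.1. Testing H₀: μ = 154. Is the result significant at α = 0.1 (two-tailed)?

z = (151.29 - 154)/(21.1/√329) = -2.33. Since |z| > 1.645, significant at α = 0.1.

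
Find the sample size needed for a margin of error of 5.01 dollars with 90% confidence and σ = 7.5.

n = (z*σ/E)² = (1.645×7.5/5.01)² = 6.1 → n = 7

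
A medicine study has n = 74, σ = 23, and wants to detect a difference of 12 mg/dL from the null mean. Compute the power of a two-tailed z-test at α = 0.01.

SE = σ/√n = 23/√74 = 2.674. Non-centrality λ = d/SE = 12/2.674 = 4.488. Power ≈ Φ(λ - z_{α/2}) = Φ(4.488 - 2.576) = Φ(1.912) = 0.972.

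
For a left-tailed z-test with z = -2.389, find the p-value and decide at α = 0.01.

p = P(Z < -2.389) = Φ(-2.389) ≈ 0.0084. Since p < 0.01, reject H₀ (significant) at α = 0.01.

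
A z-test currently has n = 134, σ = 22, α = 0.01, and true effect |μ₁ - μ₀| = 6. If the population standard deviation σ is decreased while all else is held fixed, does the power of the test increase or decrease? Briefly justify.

Power increases: a smaller σ shrinks the standard error σ/√n, moving the sampling distribution under H₁ further from the critical value.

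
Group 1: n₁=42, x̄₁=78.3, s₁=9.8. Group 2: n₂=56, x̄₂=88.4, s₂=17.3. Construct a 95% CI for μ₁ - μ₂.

Difference = -10.1. SE = √(9.8²/42 + 17.3²/56) = 2.762. CI = (-15.51, -4.69)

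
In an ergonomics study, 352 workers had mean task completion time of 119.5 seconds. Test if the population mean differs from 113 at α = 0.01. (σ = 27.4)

z = (x̄ - μ₀)/(σ/√n) = (119.5 - 113)/(27.4/√352) = 4.451. Critical value: ±2.576. Since |4.451| > 2.576, Reject H₀.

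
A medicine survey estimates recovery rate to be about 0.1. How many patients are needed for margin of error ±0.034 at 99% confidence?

n = z²p(1-p)/E² = 2.576²×0.1×0.9/0.034² = 516.6 → n = 517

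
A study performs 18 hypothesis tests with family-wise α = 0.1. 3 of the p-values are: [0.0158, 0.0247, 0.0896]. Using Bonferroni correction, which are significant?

Bonferroni α = 0.1/18 = 0.00556. None of the given p-values are significant.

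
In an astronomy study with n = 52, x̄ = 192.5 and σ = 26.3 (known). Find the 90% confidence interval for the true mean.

CI = x̄ ± z*(σ/√n) = 192.5 ± 1.645(26.3/√52) = 192.5 ± 6.0 = (186.5, 198.5)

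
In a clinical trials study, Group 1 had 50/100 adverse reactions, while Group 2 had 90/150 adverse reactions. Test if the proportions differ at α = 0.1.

p̂₁ = 0.5, p̂₂ = 0.6, pooled p̂ = 0.56. z = -1.56. Critical: ±1.645. Fail to reject H₀.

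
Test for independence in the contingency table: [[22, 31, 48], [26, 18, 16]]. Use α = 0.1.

χ² = 9.989. df = 2, critical = 4.605. Reject H₀. Variables are dependent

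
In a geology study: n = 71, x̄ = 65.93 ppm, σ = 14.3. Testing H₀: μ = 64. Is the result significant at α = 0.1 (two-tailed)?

z = (65.93 - 64)/(14.3/√71) = 1.137. Since |z| ≤ 1.645, not significant at α = 0.1.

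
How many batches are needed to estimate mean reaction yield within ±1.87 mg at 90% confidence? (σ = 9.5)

n = (z*σ/E)² = (1.645×9.5/1.87)² = 69.8 → n = 70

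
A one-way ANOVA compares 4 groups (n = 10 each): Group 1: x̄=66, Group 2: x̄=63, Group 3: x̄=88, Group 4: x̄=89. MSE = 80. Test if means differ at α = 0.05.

Grand mean = 76.5. SS_between = 5810.0, MS_between = 1936.67. F = 24.208, F_crit ≈ 2.866. Reject H₀.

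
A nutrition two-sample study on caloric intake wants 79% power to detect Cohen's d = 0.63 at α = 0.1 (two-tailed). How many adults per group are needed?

z_{α/2} = 1.645, z_β = Φ⁻¹(0.79) = 0.806. For medium effect (d = 0.63): n per group = 2(z_{α/2} + z_β)²/d² = 2(1.645 + 0.806)²/0.63² = 30.3 → 31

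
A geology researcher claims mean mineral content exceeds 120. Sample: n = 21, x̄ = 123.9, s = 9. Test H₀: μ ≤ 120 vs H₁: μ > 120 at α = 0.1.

t = (123.9 - 120)/(9/√21) = 1.986, df = 20. Critical t = 1.325. Reject H₀.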